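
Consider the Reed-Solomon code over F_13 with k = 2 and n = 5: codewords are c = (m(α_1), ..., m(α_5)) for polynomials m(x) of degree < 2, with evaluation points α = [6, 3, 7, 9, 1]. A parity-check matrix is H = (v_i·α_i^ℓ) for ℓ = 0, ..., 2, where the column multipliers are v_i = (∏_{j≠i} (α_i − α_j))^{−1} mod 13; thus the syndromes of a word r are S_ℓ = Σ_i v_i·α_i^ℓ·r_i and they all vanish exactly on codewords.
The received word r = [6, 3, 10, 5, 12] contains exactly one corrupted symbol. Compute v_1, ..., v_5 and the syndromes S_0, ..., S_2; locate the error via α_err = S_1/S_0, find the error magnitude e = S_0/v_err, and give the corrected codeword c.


S = (4, 12, 10), error at position 2, error magnitude e = 9, c = [6, 7, 10, 5, 12].

Step 1: column multipliers v_i = (∏_{j≠i}(α_i − α_j))^{−1} mod 13.
  i = 1 (α = 6): (6−3)(6−7)(6−9)(6−1) = 3·(−1)·(−3)·5 = 45 ≡ 6, so v_1 = 6^{−1} = 11 (mod 13).
  i = 2 (α = 3): (3−6)(3−7)(3−9)(3−1) = (−3)·(−4)·(−6)·2 = −144 ≡ 12, so v_2 = 12^{−1} = 12 (mod 13).
  i = 3 (α = 7): (7−6)(7−3)(7−9)(7−1) = 1·4·(−2)·6 = −48 ≡ 4, so v_3 = 4^{−1} = 10 (mod 13).
  i = 4 (α = 9): (9−6)(9−3)(9−7)(9−1) = 3·6·2·8 = 288 ≡ 2, so v_4 = 2^{−1} = 7 (mod 13).
  i = 5 (α = 1): (1−6)(1−3)(1−7)(1−9) = (−5)·(−2)·(−6)·(−8) = 480 ≡ 12, so v_5 = 12^{−1} = 12 (mod 13).
  v = [11, 12, 10, 7, 12].
Step 2: syndromes of r = [6, 3, 10, 5, 12] (all sums mod 13).
  S_0 = Σ v_i r_i = 11·6 + 12·3 + 10·10 + 7·5 + 12·12 = 381 ≡ 4.
  S_1 = Σ v_i α_i r_i = 11·6·6 + 12·3·3 + 10·7·10 + 7·9·5 + 12·1·12 = 1663 ≡ 12.
  α_i^2 mod 13 = [10, 9, 10, 3, 1].
  S_2 = Σ v_i α_i^2 r_i = 11·10·6 + 12·9·3 + 10·10·10 + 7·3·5 + 12·1·12 = 2233 ≡ 10.
  S = (4, 12, 10) ≠ 0, so r is not a codeword (an error is present).
Step 3: locate the error. For a single error e at position i, S_ℓ = v_i·e·α_i^ℓ, so α_err = S_1/S_0.
  S_0^{−1} = 4^{−1} = 10 (mod 13), so α_err = 12·10 = 120 ≡ 3 = α_2. Error position i = 2.
  Consistency check: S_2/S_1 = 10·12 = 120 ≡ 3 = α_err ✓ (single-error assumption holds).
Step 4: error magnitude e = S_0/v_2 = S_0·∏_{j≠2}(α_2 − α_j) = 4·12 = 48 ≡ 9 (mod 13).
Step 5: correct position 2: c_2 = r_2 − e = 3 − 9 ≡ 7 (mod 13). Hence c = [6, 7, 10, 5, 12].
  Check: interpolating c through the α_i gives m(x) = 8 + 4·x (degree < 2) with m(α_i) = c_i for every i, so c is indeed a codeword.


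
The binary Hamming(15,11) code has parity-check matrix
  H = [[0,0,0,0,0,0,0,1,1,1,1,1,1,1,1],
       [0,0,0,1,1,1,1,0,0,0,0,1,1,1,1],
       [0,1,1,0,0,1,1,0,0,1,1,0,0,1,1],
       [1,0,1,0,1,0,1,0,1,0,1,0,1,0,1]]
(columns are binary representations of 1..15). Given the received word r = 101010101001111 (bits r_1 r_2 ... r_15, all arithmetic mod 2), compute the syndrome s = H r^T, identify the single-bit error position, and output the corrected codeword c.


s = (1, 0, 0, 1)^T, error position = 9, corrected codeword c = 101010100001111

Compute s = H r^T mod 2 one row at a time:
  s_1 = 0 + 1 + 0 + 0 + 1 + 1 + 1 + 1 = 5 ≡ 1 (mod 2).
  s_2 = 0 + 1 + 0 + 1 + 1 + 1 + 1 + 1 = 6 ≡ 0 (mod 2).
  s_3 = 0 + 1 + 0 + 1 + 0 + 0 + 1 + 1 = 4 ≡ 0 (mod 2).
  s_4 = 1 + 1 + 1 + 1 + 1 + 0 + 1 + 1 = 7 ≡ 1 (mod 2).
s = (1, 0, 0, 1)^T — this equals column 9 of H (binary 1001), so error is at position 9.
Correct: flip bit 9 of r = 101010101001111 to get c = 101010100001111.


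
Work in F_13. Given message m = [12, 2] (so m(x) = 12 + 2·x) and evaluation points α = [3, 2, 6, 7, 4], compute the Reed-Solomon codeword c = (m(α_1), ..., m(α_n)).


c = [5, 3, 11, 0, 7]

Message polynomial: m(x) = 12 + 2·x (mod 13).
For each evaluation point α_i, compute m(α_i) mod 13:
  α_1 = 3: Horner steps 2 → 5, so m(3) = 5.
  α_2 = 2: Horner steps 2 → 3, so m(2) = 3.
  α_3 = 6: Horner steps 2 → 11, so m(6) = 11.
  α_4 = 7: Horner steps 2 → 0, so m(7) = 0.
  α_5 = 4: Horner steps 2 → 7, so m(4) = 7.
Codeword c = [5, 3, 11, 0, 7] ∈ F_13^5.


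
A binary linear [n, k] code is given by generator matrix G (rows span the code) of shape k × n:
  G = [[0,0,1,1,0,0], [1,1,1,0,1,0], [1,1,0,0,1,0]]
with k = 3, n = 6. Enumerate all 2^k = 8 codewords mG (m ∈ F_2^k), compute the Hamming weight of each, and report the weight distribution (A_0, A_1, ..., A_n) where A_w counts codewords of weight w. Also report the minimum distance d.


Weight distribution: A_0 = 1, A_1 = 2, A_2 = 1, A_3 = 1, A_4 = 2, A_5 = 1. Minimum distance d = 1.

Enumerate all 2^3 = 8 messages m ∈ F_2^3.
For each, compute codeword c = mG in F_2^6, then tally its weight.
  m = 000 → c = 000000, weight = 0.
  m = 100 → c = 001100, weight = 2.
  m = 010 → c = 111010, weight = 4.
  m = 110 → c = 110110, weight = 4.
  m = 001 → c = 110010, weight = 3.
  m = 101 → c = 111110, weight = 5.
  m = 011 → c = 001000, weight = 1.
  m = 111 → c = 000100, weight = 1.
Tally weights:
  weight 0: 1 codewords.
  weight 1: 2 codewords.
  weight 2: 1 codewords.
  weight 3: 1 codewords.
  weight 4: 2 codewords.
  weight 5: 1 codewords.
Minimum distance d = smallest w > 0 with A_w > 0 = 1.
Sanity: Σ A_w = 8 = 2^3 = 8 ✓.


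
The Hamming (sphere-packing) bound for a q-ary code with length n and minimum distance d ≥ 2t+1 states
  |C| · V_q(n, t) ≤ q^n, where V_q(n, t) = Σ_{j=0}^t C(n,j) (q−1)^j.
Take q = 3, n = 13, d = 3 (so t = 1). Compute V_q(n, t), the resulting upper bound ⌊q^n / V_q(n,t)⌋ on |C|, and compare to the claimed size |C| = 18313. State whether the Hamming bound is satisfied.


V_q(n, t) = 27, q^n = 1594323, Hamming bound = 59049, |C| = 18313 ≤ bound (satisfied).

Step 1: Compute V_q(n, t) = Σ_{j=0}^1 C(n, j) (q−1)^j.
  j = 0: C(13,0)·(2)^0 = 1·1 = 1.
  j = 1: C(13,1)·(2)^1 = 13·2 = 26.
  V_q(n, t) = 1 + 26 = 27.
Step 2: q^n = 3^13 = 1594323.
Step 3: Hamming bound ⌊q^n / V_q(n,t)⌋ = ⌊1594323/27⌋ = 59049.
Step 4: Compare |C| = 18313 to 59049: satisfied.
The claimed |C| lies below the Hamming bound.


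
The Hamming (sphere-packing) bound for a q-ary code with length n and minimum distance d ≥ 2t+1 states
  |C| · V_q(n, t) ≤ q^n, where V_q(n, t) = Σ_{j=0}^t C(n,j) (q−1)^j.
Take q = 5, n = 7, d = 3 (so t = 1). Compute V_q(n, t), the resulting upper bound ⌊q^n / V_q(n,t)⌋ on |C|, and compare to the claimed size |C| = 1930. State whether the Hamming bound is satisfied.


V_q(n, t) = 29, q^n = 78125, Hamming bound = 2693, |C| = 1930 ≤ bound (satisfied).

Step 1: Compute V_q(n, t) = Σ_{j=0}^1 C(n, j) (q−1)^j.
  j = 0: C(7,0)·(4)^0 = 1·1 = 1.
  j = 1: C(7,1)·(4)^1 = 7·4 = 28.
  V_q(n, t) = 1 + 28 = 29.
Step 2: q^n = 5^7 = 78125.
Step 3: Hamming bound ⌊q^n / V_q(n,t)⌋ = ⌊78125/29⌋ = 2693.
Step 4: Compare |C| = 1930 to 2693: satisfied.
The claimed |C| lies below the Hamming bound.


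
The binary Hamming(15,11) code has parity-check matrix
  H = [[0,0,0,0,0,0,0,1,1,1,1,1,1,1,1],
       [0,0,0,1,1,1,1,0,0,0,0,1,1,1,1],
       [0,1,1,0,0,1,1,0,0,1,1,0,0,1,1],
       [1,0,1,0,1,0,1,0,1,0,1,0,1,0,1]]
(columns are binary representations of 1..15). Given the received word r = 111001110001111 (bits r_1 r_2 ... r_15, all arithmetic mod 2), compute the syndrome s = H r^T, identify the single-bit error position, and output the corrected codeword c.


s = (1, 0, 0, 1)^T, error position = 9, corrected codeword c = 111001111001111

Compute s = H r^T mod 2 one row at a time:
  s_1 = 1 + 0 + 0 + 0 + 1 + 1 + 1 + 1 = 5 ≡ 1 (mod 2).
  s_2 = 0 + 0 + 1 + 1 + 1 + 1 + 1 + 1 = 6 ≡ 0 (mod 2).
  s_3 = 1 + 1 + 1 + 1 + 0 + 0 + 1 + 1 = 6 ≡ 0 (mod 2).
  s_4 = 1 + 1 + 0 + 1 + 0 + 0 + 1 + 1 = 5 ≡ 1 (mod 2).
s = (1, 0, 0, 1)^T — this equals column 9 of H (binary 1001), so error is at position 9.
Correct: flip bit 9 of r = 111001110001111 to get c = 111001111001111.


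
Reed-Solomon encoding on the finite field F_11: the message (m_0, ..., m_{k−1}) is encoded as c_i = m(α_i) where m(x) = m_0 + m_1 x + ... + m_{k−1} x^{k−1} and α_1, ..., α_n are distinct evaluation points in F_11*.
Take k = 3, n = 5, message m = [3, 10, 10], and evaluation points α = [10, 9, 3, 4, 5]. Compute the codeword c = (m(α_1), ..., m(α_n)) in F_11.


c = [3, 1, 2, 5, 6]

Message polynomial: m(x) = 3 + 10·x + 10·x^2 (mod 11).
For each evaluation point α_i, compute m(α_i) mod 11:
  α_1 = 10: Horner steps 10 → 0 → 3, so m(10) = 3.
  α_2 = 9: Horner steps 10 → 1 → 1, so m(9) = 1.
  α_3 = 3: Horner steps 10 → 7 → 2, so m(3) = 2.
  α_4 = 4: Horner steps 10 → 6 → 5, so m(4) = 5.
  α_5 = 5: Horner steps 10 → 5 → 6, so m(5) = 6.
Codeword c = [3, 1, 2, 5, 6] ∈ F_11^5.


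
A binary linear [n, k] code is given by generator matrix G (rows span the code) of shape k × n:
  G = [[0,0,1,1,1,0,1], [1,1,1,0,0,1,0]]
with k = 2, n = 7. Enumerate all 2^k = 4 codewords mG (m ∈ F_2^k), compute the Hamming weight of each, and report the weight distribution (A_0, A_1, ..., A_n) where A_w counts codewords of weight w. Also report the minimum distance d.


Weight distribution: A_0 = 1, A_4 = 2, A_6 = 1. Minimum distance d = 4.

Enumerate all 2^2 = 4 messages m ∈ F_2^2.
For each, compute codeword c = mG in F_2^7, then tally its weight.
  m = 00 → c = 0000000, weight = 0.
  m = 10 → c = 0011101, weight = 4.
  m = 01 → c = 1110010, weight = 4.
  m = 11 → c = 1101111, weight = 6.
Tally weights:
  weight 0: 1 codewords.
  weight 4: 2 codewords.
  weight 6: 1 codewords.
Minimum distance d = smallest w > 0 with A_w > 0 = 4.
Sanity: Σ A_w = 4 = 2^2 = 4 ✓.


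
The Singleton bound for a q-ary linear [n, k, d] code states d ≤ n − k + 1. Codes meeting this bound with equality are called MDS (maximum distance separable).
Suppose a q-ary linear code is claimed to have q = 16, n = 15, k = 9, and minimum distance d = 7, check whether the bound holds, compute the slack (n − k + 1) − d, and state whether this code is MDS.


Singleton RHS = n − k + 1 = 7, slack = 0, bound satisfied, MDS.

Singleton bound: d ≤ n − k + 1.
Here n = 15, k = 9, so n − k + 1 = 7.
Given d = 7, check d ≤ 7: YES.
Slack = (n − k + 1) − d = 0.
The code is MDS (slack = 0).
Description: the claimed parameters are [15, 9, 7]_16; such a code would be MDS (meets Singleton bound).


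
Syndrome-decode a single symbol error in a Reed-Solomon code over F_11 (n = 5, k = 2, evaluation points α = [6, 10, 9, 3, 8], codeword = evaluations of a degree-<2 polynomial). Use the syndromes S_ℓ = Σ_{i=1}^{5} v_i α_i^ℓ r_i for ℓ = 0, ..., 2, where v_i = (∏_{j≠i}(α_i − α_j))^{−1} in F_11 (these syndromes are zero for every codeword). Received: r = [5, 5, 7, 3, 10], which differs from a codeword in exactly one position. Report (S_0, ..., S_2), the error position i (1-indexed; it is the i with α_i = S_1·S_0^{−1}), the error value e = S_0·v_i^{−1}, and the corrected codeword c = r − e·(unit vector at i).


S = (1, 10, 1), error at position 2, error magnitude e = 1, c = [5, 4, 7, 3, 10].

Step 1: column multipliers v_i = (∏_{j≠i}(α_i − α_j))^{−1} mod 11.
  i = 1 (α = 6): (6−10)(6−9)(6−3)(6−8) = (−4)·(−3)·3·(−2) = −72 ≡ 5, so v_1 = 5^{−1} = 9 (mod 11).
  i = 2 (α = 10): (10−6)(10−9)(10−3)(10−8) = 4·1·7·2 = 56 ≡ 1, so v_2 = 1^{−1} = 1 (mod 11).
  i = 3 (α = 9): (9−6)(9−10)(9−3)(9−8) = 3·(−1)·6·1 = −18 ≡ 4, so v_3 = 4^{−1} = 3 (mod 11).
  i = 4 (α = 3): (3−6)(3−10)(3−9)(3−8) = (−3)·(−7)·(−6)·(−5) = 630 ≡ 3, so v_4 = 3^{−1} = 4 (mod 11).
  i = 5 (α = 8): (8−6)(8−10)(8−9)(8−3) = 2·(−2)·(−1)·5 = 20 ≡ 9, so v_5 = 9^{−1} = 5 (mod 11).
  v = [9, 1, 3, 4, 5].
Step 2: syndromes of r = [5, 5, 7, 3, 10] (all sums mod 11).
  S_0 = Σ v_i r_i = 9·5 + 1·5 + 3·7 + 4·3 + 5·10 = 133 ≡ 1.
  S_1 = Σ v_i α_i r_i = 9·6·5 + 1·10·5 + 3·9·7 + 4·3·3 + 5·8·10 = 945 ≡ 10.
  α_i^2 mod 11 = [3, 1, 4, 9, 9].
  S_2 = Σ v_i α_i^2 r_i = 9·3·5 + 1·1·5 + 3·4·7 + 4·9·3 + 5·9·10 = 782 ≡ 1.
  S = (1, 10, 1) ≠ 0, so r is not a codeword (an error is present).
Step 3: locate the error. For a single error e at position i, S_ℓ = v_i·e·α_i^ℓ, so α_err = S_1/S_0.
  S_0^{−1} = 1^{−1} = 1 (mod 11), so α_err = 10·1 = 10 ≡ 10 = α_2. Error position i = 2.
  Consistency check: S_2/S_1 = 1·10 = 10 ≡ 10 = α_err ✓ (single-error assumption holds).
Step 4: error magnitude e = S_0/v_2 = S_0·∏_{j≠2}(α_2 − α_j) = 1·1 = 1 ≡ 1 (mod 11).
Step 5: correct position 2: c_2 = r_2 − e = 5 − 1 ≡ 4 (mod 11). Hence c = [5, 4, 7, 3, 10].
  Check: interpolating c through the α_i gives m(x) = 1 + 8·x (degree < 2) with m(α_i) = c_i for every i, so c is indeed a codeword.


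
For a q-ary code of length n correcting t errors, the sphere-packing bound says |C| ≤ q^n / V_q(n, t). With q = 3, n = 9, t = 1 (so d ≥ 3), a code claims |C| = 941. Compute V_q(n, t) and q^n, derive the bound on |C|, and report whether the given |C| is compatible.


V_q(n, t) = 19, q^n = 19683, Hamming bound = 1035, |C| = 941 ≤ bound (satisfied).

Step 1: Compute V_q(n, t) = Σ_{j=0}^1 C(n, j) (q−1)^j.
  j = 0: C(9,0)·(2)^0 = 1·1 = 1.
  j = 1: C(9,1)·(2)^1 = 9·2 = 18.
  V_q(n, t) = 1 + 18 = 19.
Step 2: q^n = 3^9 = 19683.
Step 3: Hamming bound ⌊q^n / V_q(n,t)⌋ = ⌊19683/19⌋ = 1035.
Step 4: Compare |C| = 941 to 1035: satisfied.
The claimed |C| lies below the Hamming bound.


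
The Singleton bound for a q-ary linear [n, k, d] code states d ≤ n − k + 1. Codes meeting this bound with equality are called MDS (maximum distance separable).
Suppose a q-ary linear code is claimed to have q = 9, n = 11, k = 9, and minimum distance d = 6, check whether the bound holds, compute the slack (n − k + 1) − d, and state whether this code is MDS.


Singleton RHS = n − k + 1 = 3, slack = -3, bound violated (no such code; not MDS).

Singleton bound: d ≤ n − k + 1.
Here n = 11, k = 9, so n − k + 1 = 3.
Given d = 6, check d ≤ 3: NO.
Slack = (n − k + 1) − d = -3.
The slack is negative: d = 6 exceeds n − k + 1 = 3 by 3, so the Singleton bound is violated and no linear [11, 9, 6]_9 code can exist. In particular it is not MDS (MDS requires d = n − k + 1 exactly).
Description: the claimed parameters are [11, 9, 6]_9; such a code would be impossible (violates the Singleton bound).


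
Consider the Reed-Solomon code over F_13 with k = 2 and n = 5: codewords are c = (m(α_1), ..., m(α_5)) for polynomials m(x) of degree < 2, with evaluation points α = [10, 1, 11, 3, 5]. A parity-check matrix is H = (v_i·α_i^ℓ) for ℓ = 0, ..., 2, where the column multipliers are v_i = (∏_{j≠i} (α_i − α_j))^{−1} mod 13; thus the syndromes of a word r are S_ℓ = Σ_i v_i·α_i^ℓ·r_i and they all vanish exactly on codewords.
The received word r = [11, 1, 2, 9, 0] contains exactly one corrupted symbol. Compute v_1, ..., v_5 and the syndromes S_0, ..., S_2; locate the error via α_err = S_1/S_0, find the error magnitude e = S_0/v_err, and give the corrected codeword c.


S = (8, 1, 5), error at position 5, error magnitude e = 9, c = [11, 1, 2, 9, 4].

Step 1: column multipliers v_i = (∏_{j≠i}(α_i − α_j))^{−1} mod 13.
  i = 1 (α = 10): (10−1)(10−11)(10−3)(10−5) = 9·(−1)·7·5 = −315 ≡ 10, so v_1 = 10^{−1} = 4 (mod 13).
  i = 2 (α = 1): (1−10)(1−11)(1−3)(1−5) = (−9)·(−10)·(−2)·(−4) = 720 ≡ 5, so v_2 = 5^{−1} = 8 (mod 13).
  i = 3 (α = 11): (11−10)(11−1)(11−3)(11−5) = 1·10·8·6 = 480 ≡ 12, so v_3 = 12^{−1} = 12 (mod 13).
  i = 4 (α = 3): (3−10)(3−1)(3−11)(3−5) = (−7)·2·(−8)·(−2) = −224 ≡ 10, so v_4 = 10^{−1} = 4 (mod 13).
  i = 5 (α = 5): (5−10)(5−1)(5−11)(5−3) = (−5)·4·(−6)·2 = 240 ≡ 6, so v_5 = 6^{−1} = 11 (mod 13).
  v = [4, 8, 12, 4, 11].
Step 2: syndromes of r = [11, 1, 2, 9, 0] (all sums mod 13).
  S_0 = Σ v_i r_i = 4·11 + 8·1 + 12·2 + 4·9 + 11·0 = 112 ≡ 8.
  S_1 = Σ v_i α_i r_i = 4·10·11 + 8·1·1 + 12·11·2 + 4·3·9 + 11·5·0 = 820 ≡ 1.
  α_i^2 mod 13 = [9, 1, 4, 9, 12].
  S_2 = Σ v_i α_i^2 r_i = 4·9·11 + 8·1·1 + 12·4·2 + 4·9·9 + 11·12·0 = 824 ≡ 5.
  S = (8, 1, 5) ≠ 0, so r is not a codeword (an error is present).
Step 3: locate the error. For a single error e at position i, S_ℓ = v_i·e·α_i^ℓ, so α_err = S_1/S_0.
  S_0^{−1} = 8^{−1} = 5 (mod 13), so α_err = 1·5 = 5 ≡ 5 = α_5. Error position i = 5.
  Consistency check: S_2/S_1 = 5·1 = 5 ≡ 5 = α_err ✓ (single-error assumption holds).
Step 4: error magnitude e = S_0/v_5 = S_0·∏_{j≠5}(α_5 − α_j) = 8·6 = 48 ≡ 9 (mod 13).
Step 5: correct position 5: c_5 = r_5 − e = 0 − 9 ≡ 4 (mod 13). Hence c = [11, 1, 2, 9, 4].
  Check: interpolating c through the α_i gives m(x) = 10 + 4·x (degree < 2) with m(α_i) = c_i for every i, so c is indeed a codeword.


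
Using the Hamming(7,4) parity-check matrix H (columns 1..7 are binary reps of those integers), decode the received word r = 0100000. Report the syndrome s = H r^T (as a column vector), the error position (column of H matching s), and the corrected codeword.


s = (0, 1, 0)^T, error position = 2, corrected codeword c = 0000000

Compute s = H r^T mod 2 one row at a time:
  s_1 = 0 + 0 + 0 + 0 = 0 ≡ 0 (mod 2).
  s_2 = 1 + 0 + 0 + 0 = 1 ≡ 1 (mod 2).
  s_3 = 0 + 0 + 0 + 0 = 0 ≡ 0 (mod 2).
s = (0, 1, 0)^T — this equals column 2 of H (binary 010), so error is at position 2.
Correct: flip bit 2 of r = 0100000 to get c = 0000000.


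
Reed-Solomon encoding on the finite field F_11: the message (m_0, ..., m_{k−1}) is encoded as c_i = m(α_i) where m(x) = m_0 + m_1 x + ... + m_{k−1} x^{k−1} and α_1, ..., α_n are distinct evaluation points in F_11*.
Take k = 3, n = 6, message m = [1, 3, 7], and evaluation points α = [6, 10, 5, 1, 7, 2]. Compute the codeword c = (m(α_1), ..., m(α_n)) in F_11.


c = [7, 5, 4, 0, 2, 2]

Message polynomial: m(x) = 1 + 3·x + 7·x^2 (mod 11).
For each evaluation point α_i, compute m(α_i) mod 11:
  α_1 = 6: Horner steps 7 → 1 → 7, so m(6) = 7.
  α_2 = 10: Horner steps 7 → 7 → 5, so m(10) = 5.
  α_3 = 5: Horner steps 7 → 5 → 4, so m(5) = 4.
  α_4 = 1: Horner steps 7 → 10 → 0, so m(1) = 0.
  α_5 = 7: Horner steps 7 → 8 → 2, so m(7) = 2.
  α_6 = 2: Horner steps 7 → 6 → 2, so m(2) = 2.
Codeword c = [7, 5, 4, 0, 2, 2] ∈ F_11^6.


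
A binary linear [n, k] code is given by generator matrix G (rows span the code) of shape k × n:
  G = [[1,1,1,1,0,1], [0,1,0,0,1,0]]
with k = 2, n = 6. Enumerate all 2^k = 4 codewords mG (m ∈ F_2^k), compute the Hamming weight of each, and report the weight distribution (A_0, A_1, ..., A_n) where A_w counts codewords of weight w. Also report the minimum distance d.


Weight distribution: A_0 = 1, A_2 = 1, A_5 = 2. Minimum distance d = 2.

Enumerate all 2^2 = 4 messages m ∈ F_2^2.
For each, compute codeword c = mG in F_2^6, then tally its weight.
  m = 00 → c = 000000, weight = 0.
  m = 10 → c = 111101, weight = 5.
  m = 01 → c = 010010, weight = 2.
  m = 11 → c = 101111, weight = 5.
Tally weights:
  weight 0: 1 codewords.
  weight 2: 1 codewords.
  weight 5: 2 codewords.
Minimum distance d = smallest w > 0 with A_w > 0 = 2.
Sanity: Σ A_w = 4 = 2^2 = 4 ✓.


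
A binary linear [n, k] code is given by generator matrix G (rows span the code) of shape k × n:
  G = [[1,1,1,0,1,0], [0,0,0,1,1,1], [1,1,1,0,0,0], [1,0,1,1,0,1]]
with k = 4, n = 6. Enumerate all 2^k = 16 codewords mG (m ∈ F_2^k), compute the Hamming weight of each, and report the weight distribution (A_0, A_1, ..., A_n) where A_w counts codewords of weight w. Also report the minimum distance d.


Weight distribution: A_0 = 1, A_1 = 2, A_2 = 3, A_3 = 4, A_4 = 3, A_5 = 2, A_6 = 1. Minimum distance d = 1.

Enumerate all 2^4 = 16 messages m ∈ F_2^4.
For each, compute codeword c = mG in F_2^6, then tally its weight.
  m = 0000 → c = 000000, weight = 0.
  m = 1000 → c = 111010, weight = 4.
  m = 0100 → c = 000111, weight = 3.
  m = 1100 → c = 111101, weight = 5.
  m = 0010 → c = 111000, weight = 3.
  m = 1010 → c = 000010, weight = 1.
  m = 0110 → c = 111111, weight = 6.
  m = 1110 → c = 000101, weight = 2.
  m = 0001 → c = 101101, weight = 4.
  m = 1001 → c = 010111, weight = 4.
  m = 0101 → c = 101010, weight = 3.
  m = 1101 → c = 010000, weight = 1.
  m = 0011 → c = 010101, weight = 3.
  m = 1011 → c = 101111, weight = 5.
  m = 0111 → c = 010010, weight = 2.
  m = 1111 → c = 101000, weight = 2.
Tally weights:
  weight 0: 1 codewords.
  weight 1: 2 codewords.
  weight 2: 3 codewords.
  weight 3: 4 codewords.
  weight 4: 3 codewords.
  weight 5: 2 codewords.
  weight 6: 1 codewords.
Minimum distance d = smallest w > 0 with A_w > 0 = 1.
Sanity: Σ A_w = 16 = 2^4 = 16 ✓.


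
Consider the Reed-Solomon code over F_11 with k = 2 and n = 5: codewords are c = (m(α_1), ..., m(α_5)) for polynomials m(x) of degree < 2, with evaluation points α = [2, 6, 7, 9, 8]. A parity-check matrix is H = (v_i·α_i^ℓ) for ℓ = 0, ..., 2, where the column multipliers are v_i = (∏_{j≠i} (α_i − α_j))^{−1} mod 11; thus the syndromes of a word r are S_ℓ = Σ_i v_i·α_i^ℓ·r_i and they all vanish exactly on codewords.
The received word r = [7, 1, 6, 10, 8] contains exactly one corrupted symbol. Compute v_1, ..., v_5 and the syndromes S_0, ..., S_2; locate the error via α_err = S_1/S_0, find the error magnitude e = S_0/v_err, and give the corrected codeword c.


S = (7, 9, 10), error at position 2, error magnitude e = 8, c = [7, 4, 6, 10, 8].

Step 1: column multipliers v_i = (∏_{j≠i}(α_i − α_j))^{−1} mod 11.
  i = 1 (α = 2): (2−6)(2−7)(2−9)(2−8) = (−4)·(−5)·(−7)·(−6) = 840 ≡ 4, so v_1 = 4^{−1} = 3 (mod 11).
  i = 2 (α = 6): (6−2)(6−7)(6−9)(6−8) = 4·(−1)·(−3)·(−2) = −24 ≡ 9, so v_2 = 9^{−1} = 5 (mod 11).
  i = 3 (α = 7): (7−2)(7−6)(7−9)(7−8) = 5·1·(−2)·(−1) = 10 ≡ 10, so v_3 = 10^{−1} = 10 (mod 11).
  i = 4 (α = 9): (9−2)(9−6)(9−7)(9−8) = 7·3·2·1 = 42 ≡ 9, so v_4 = 9^{−1} = 5 (mod 11).
  i = 5 (α = 8): (8−2)(8−6)(8−7)(8−9) = 6·2·1·(−1) = −12 ≡ 10, so v_5 = 10^{−1} = 10 (mod 11).
  v = [3, 5, 10, 5, 10].
Step 2: syndromes of r = [7, 1, 6, 10, 8] (all sums mod 11).
  S_0 = Σ v_i r_i = 3·7 + 5·1 + 10·6 + 5·10 + 10·8 = 216 ≡ 7.
  S_1 = Σ v_i α_i r_i = 3·2·7 + 5·6·1 + 10·7·6 + 5·9·10 + 10·8·8 = 1582 ≡ 9.
  α_i^2 mod 11 = [4, 3, 5, 4, 9].
  S_2 = Σ v_i α_i^2 r_i = 3·4·7 + 5·3·1 + 10·5·6 + 5·4·10 + 10·9·8 = 1319 ≡ 10.
  S = (7, 9, 10) ≠ 0, so r is not a codeword (an error is present).
Step 3: locate the error. For a single error e at position i, S_ℓ = v_i·e·α_i^ℓ, so α_err = S_1/S_0.
  S_0^{−1} = 7^{−1} = 8 (mod 11), so α_err = 9·8 = 72 ≡ 6 = α_2. Error position i = 2.
  Consistency check: S_2/S_1 = 10·5 = 50 ≡ 6 = α_err ✓ (single-error assumption holds).
Step 4: error magnitude e = S_0/v_2 = S_0·∏_{j≠2}(α_2 − α_j) = 7·9 = 63 ≡ 8 (mod 11).
Step 5: correct position 2: c_2 = r_2 − e = 1 − 8 ≡ 4 (mod 11). Hence c = [7, 4, 6, 10, 8].
  Check: interpolating c through the α_i gives m(x) = 3 + 2·x (degree < 2) with m(α_i) = c_i for every i, so c is indeed a codeword.


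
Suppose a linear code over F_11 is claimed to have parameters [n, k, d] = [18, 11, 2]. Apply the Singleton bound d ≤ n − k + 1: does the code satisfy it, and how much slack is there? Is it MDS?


Singleton RHS = n − k + 1 = 8, slack = 6, bound satisfied, not MDS.

Singleton bound: d ≤ n − k + 1.
Here n = 18, k = 11, so n − k + 1 = 8.
Given d = 2, check d ≤ 8: YES.
Slack = (n − k + 1) − d = 6.
The code is NOT MDS (slack = 6 > 0).
Description: the claimed parameters are [18, 11, 2]_11; such a code would be non-MDS.


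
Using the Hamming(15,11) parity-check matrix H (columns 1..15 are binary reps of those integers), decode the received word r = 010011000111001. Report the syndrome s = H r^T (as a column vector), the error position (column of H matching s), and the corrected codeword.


s = (0, 0, 1, 1)^T, error position = 3, corrected codeword c = 011011000111001

Compute s = H r^T mod 2 one row at a time:
  s_1 = 0 + 0 + 1 + 1 + 1 + 0 + 0 + 1 = 4 ≡ 0 (mod 2).
  s_2 = 0 + 1 + 1 + 0 + 1 + 0 + 0 + 1 = 4 ≡ 0 (mod 2).
  s_3 = 1 + 0 + 1 + 0 + 1 + 1 + 0 + 1 = 5 ≡ 1 (mod 2).
  s_4 = 0 + 0 + 1 + 0 + 0 + 1 + 0 + 1 = 3 ≡ 1 (mod 2).
s = (0, 0, 1, 1)^T — this equals column 3 of H (binary 0011), so error is at position 3.
Correct: flip bit 3 of r = 010011000111001 to get c = 011011000111001.


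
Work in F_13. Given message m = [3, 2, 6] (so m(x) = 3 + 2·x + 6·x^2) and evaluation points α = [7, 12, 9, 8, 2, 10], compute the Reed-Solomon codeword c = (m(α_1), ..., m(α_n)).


c = [12, 7, 0, 0, 5, 12]

Message polynomial: m(x) = 3 + 2·x + 6·x^2 (mod 13).
For each evaluation point α_i, compute m(α_i) mod 13:
  α_1 = 7: Horner steps 6 → 5 → 12, so m(7) = 12.
  α_2 = 12: Horner steps 6 → 9 → 7, so m(12) = 7.
  α_3 = 9: Horner steps 6 → 4 → 0, so m(9) = 0.
  α_4 = 8: Horner steps 6 → 11 → 0, so m(8) = 0.
  α_5 = 2: Horner steps 6 → 1 → 5, so m(2) = 5.
  α_6 = 10: Horner steps 6 → 10 → 12, so m(10) = 12.
Codeword c = [12, 7, 0, 0, 5, 12] ∈ F_13^6.


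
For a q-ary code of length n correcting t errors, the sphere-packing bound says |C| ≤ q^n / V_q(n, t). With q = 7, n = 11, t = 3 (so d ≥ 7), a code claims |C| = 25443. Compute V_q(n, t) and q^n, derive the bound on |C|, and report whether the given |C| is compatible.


V_q(n, t) = 37687, q^n = 1977326743, Hamming bound = 52467, |C| = 25443 ≤ bound (satisfied).

Step 1: Compute V_q(n, t) = Σ_{j=0}^3 C(n, j) (q−1)^j.
  j = 0: C(11,0)·(6)^0 = 1·1 = 1.
  j = 1: C(11,1)·(6)^1 = 11·6 = 66.
  j = 2: C(11,2)·(6)^2 = 55·36 = 1980.
  j = 3: C(11,3)·(6)^3 = 165·216 = 35640.
  V_q(n, t) = 1 + 66 + 1980 + 35640 = 37687.
Step 2: q^n = 7^11 = 1977326743.
Step 3: Hamming bound ⌊q^n / V_q(n,t)⌋ = ⌊1977326743/37687⌋ = 52467.
Step 4: Compare |C| = 25443 to 52467: satisfied.
The claimed |C| lies below the Hamming bound.


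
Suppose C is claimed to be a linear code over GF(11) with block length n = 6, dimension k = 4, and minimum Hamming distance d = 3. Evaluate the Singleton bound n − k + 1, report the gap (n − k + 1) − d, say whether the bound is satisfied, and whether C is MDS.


Singleton RHS = n − k + 1 = 3, slack = 0, bound satisfied, MDS.

Singleton bound: d ≤ n − k + 1.
Here n = 6, k = 4, so n − k + 1 = 3.
Given d = 3, check d ≤ 3: YES.
Slack = (n − k + 1) − d = 0.
The code is MDS (slack = 0).
Description: the claimed parameters are [6, 4, 3]_11; such a code would be MDS (meets Singleton bound).


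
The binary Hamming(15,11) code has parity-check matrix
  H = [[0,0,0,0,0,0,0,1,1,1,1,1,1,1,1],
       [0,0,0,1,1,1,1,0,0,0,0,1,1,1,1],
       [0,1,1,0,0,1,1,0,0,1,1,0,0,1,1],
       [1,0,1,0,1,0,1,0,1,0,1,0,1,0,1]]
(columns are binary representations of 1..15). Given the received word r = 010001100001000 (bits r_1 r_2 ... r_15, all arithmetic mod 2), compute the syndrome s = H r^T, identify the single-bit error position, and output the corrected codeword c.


s = (1, 1, 1, 1)^T, error position = 15, corrected codeword c = 010001100001001

Compute s = H r^T mod 2 one row at a time:
  s_1 = 0 + 0 + 0 + 0 + 1 + 0 + 0 + 0 = 1 ≡ 1 (mod 2).
  s_2 = 0 + 0 + 1 + 1 + 1 + 0 + 0 + 0 = 3 ≡ 1 (mod 2).
  s_3 = 1 + 0 + 1 + 1 + 0 + 0 + 0 + 0 = 3 ≡ 1 (mod 2).
  s_4 = 0 + 0 + 0 + 1 + 0 + 0 + 0 + 0 = 1 ≡ 1 (mod 2).
s = (1, 1, 1, 1)^T — this equals column 15 of H (binary 1111), so error is at position 15.
Correct: flip bit 15 of r = 010001100001000 to get c = 010001100001001.


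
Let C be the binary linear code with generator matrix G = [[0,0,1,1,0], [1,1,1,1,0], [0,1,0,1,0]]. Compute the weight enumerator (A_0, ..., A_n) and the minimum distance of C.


Weight distribution: A_0 = 1, A_2 = 6, A_4 = 1. Minimum distance d = 2.

Enumerate all 2^3 = 8 messages m ∈ F_2^3.
For each, compute codeword c = mG in F_2^5, then tally its weight.
  m = 000 → c = 00000, weight = 0.
  m = 100 → c = 00110, weight = 2.
  m = 010 → c = 11110, weight = 4.
  m = 110 → c = 11000, weight = 2.
  m = 001 → c = 01010, weight = 2.
  m = 101 → c = 01100, weight = 2.
  m = 011 → c = 10100, weight = 2.
  m = 111 → c = 10010, weight = 2.
Tally weights:
  weight 0: 1 codewords.
  weight 2: 6 codewords.
  weight 4: 1 codewords.
Minimum distance d = smallest w > 0 with A_w > 0 = 2.
Sanity: Σ A_w = 8 = 2^3 = 8 ✓.


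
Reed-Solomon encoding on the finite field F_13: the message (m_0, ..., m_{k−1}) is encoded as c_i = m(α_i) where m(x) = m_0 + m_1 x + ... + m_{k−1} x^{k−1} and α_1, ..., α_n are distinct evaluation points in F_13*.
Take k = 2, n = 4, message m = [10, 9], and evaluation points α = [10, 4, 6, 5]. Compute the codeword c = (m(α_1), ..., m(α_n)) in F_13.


c = [9, 7, 12, 3]

Message polynomial: m(x) = 10 + 9·x (mod 13).
For each evaluation point α_i, compute m(α_i) mod 13:
  α_1 = 10: Horner steps 9 → 9, so m(10) = 9.
  α_2 = 4: Horner steps 9 → 7, so m(4) = 7.
  α_3 = 6: Horner steps 9 → 12, so m(6) = 12.
  α_4 = 5: Horner steps 9 → 3, so m(5) = 3.
Codeword c = [9, 7, 12, 3] ∈ F_13^4.


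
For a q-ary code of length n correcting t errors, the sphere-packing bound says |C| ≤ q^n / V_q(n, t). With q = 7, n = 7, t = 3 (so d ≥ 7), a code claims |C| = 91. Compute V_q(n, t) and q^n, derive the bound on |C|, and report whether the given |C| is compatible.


V_q(n, t) = 8359, q^n = 823543, Hamming bound = 98, |C| = 91 ≤ bound (satisfied).

Step 1: Compute V_q(n, t) = Σ_{j=0}^3 C(n, j) (q−1)^j.
  j = 0: C(7,0)·(6)^0 = 1·1 = 1.
  j = 1: C(7,1)·(6)^1 = 7·6 = 42.
  j = 2: C(7,2)·(6)^2 = 21·36 = 756.
  j = 3: C(7,3)·(6)^3 = 35·216 = 7560.
  V_q(n, t) = 1 + 42 + 756 + 7560 = 8359.
Step 2: q^n = 7^7 = 823543.
Step 3: Hamming bound ⌊q^n / V_q(n,t)⌋ = ⌊823543/8359⌋ = 98.
Step 4: Compare |C| = 91 to 98: satisfied.
The claimed |C| lies below the Hamming bound.


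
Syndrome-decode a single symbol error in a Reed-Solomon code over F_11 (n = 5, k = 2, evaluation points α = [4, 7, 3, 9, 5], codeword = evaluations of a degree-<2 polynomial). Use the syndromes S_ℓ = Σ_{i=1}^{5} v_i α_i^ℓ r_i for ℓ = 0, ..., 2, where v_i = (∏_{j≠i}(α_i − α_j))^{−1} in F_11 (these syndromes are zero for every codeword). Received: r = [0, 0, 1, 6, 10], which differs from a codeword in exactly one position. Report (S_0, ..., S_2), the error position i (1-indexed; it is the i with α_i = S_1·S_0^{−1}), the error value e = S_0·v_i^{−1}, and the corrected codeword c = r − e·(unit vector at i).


S = (2, 3, 10), error at position 2, error magnitude e = 3, c = [0, 8, 1, 6, 10].

Step 1: column multipliers v_i = (∏_{j≠i}(α_i − α_j))^{−1} mod 11.
  i = 1 (α = 4): (4−7)(4−3)(4−9)(4−5) = (−3)·1·(−5)·(−1) = −15 ≡ 7, so v_1 = 7^{−1} = 8 (mod 11).
  i = 2 (α = 7): (7−4)(7−3)(7−9)(7−5) = 3·4·(−2)·2 = −48 ≡ 7, so v_2 = 7^{−1} = 8 (mod 11).
  i = 3 (α = 3): (3−4)(3−7)(3−9)(3−5) = (−1)·(−4)·(−6)·(−2) = 48 ≡ 4, so v_3 = 4^{−1} = 3 (mod 11).
  i = 4 (α = 9): (9−4)(9−7)(9−3)(9−5) = 5·2·6·4 = 240 ≡ 9, so v_4 = 9^{−1} = 5 (mod 11).
  i = 5 (α = 5): (5−4)(5−7)(5−3)(5−9) = 1·(−2)·2·(−4) = 16 ≡ 5, so v_5 = 5^{−1} = 9 (mod 11).
  v = [8, 8, 3, 5, 9].
Step 2: syndromes of r = [0, 0, 1, 6, 10] (all sums mod 11).
  S_0 = Σ v_i r_i = 8·0 + 8·0 + 3·1 + 5·6 + 9·10 = 123 ≡ 2.
  S_1 = Σ v_i α_i r_i = 8·4·0 + 8·7·0 + 3·3·1 + 5·9·6 + 9·5·10 = 729 ≡ 3.
  α_i^2 mod 11 = [5, 5, 9, 4, 3].
  S_2 = Σ v_i α_i^2 r_i = 8·5·0 + 8·5·0 + 3·9·1 + 5·4·6 + 9·3·10 = 417 ≡ 10.
  S = (2, 3, 10) ≠ 0, so r is not a codeword (an error is present).
Step 3: locate the error. For a single error e at position i, S_ℓ = v_i·e·α_i^ℓ, so α_err = S_1/S_0.
  S_0^{−1} = 2^{−1} = 6 (mod 11), so α_err = 3·6 = 18 ≡ 7 = α_2. Error position i = 2.
  Consistency check: S_2/S_1 = 10·4 = 40 ≡ 7 = α_err ✓ (single-error assumption holds).
Step 4: error magnitude e = S_0/v_2 = S_0·∏_{j≠2}(α_2 − α_j) = 2·7 = 14 ≡ 3 (mod 11).
Step 5: correct position 2: c_2 = r_2 − e = 0 − 3 ≡ 8 (mod 11). Hence c = [0, 8, 1, 6, 10].
  Check: interpolating c through the α_i gives m(x) = 4 + 10·x (degree < 2) with m(α_i) = c_i for every i, so c is indeed a codeword.


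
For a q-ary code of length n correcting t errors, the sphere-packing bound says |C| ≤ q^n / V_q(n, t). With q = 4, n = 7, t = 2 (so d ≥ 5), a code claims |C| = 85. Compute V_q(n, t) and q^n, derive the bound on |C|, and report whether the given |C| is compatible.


V_q(n, t) = 211, q^n = 16384, Hamming bound = 77, |C| = 85 > bound (violated).

Step 1: Compute V_q(n, t) = Σ_{j=0}^2 C(n, j) (q−1)^j.
  j = 0: C(7,0)·(3)^0 = 1·1 = 1.
  j = 1: C(7,1)·(3)^1 = 7·3 = 21.
  j = 2: C(7,2)·(3)^2 = 21·9 = 189.
  V_q(n, t) = 1 + 21 + 189 = 211.
Step 2: q^n = 4^7 = 16384.
Step 3: Hamming bound ⌊q^n / V_q(n,t)⌋ = ⌊16384/211⌋ = 77.
Step 4: Compare |C| = 85 to 77: violated.
The claimed |C| lies above the Hamming bound, so no 4-ary code of length 7 with d ≥ 5 can have 85 codewords.


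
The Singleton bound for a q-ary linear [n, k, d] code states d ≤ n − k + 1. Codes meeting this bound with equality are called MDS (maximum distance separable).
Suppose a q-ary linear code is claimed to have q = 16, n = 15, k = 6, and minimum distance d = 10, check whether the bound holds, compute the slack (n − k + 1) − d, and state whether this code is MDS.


Singleton RHS = n − k + 1 = 10, slack = 0, bound satisfied, MDS.

Singleton bound: d ≤ n − k + 1.
Here n = 15, k = 6, so n − k + 1 = 10.
Given d = 10, check d ≤ 10: YES.
Slack = (n − k + 1) − d = 0.
The code is MDS (slack = 0).
Description: the claimed parameters are [15, 6, 10]_16; such a code would be MDS (meets Singleton bound).


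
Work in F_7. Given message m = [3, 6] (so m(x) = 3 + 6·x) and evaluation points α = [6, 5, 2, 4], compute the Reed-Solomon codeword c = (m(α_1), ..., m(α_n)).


c = [4, 5, 1, 6]

Message polynomial: m(x) = 3 + 6·x (mod 7).
For each evaluation point α_i, compute m(α_i) mod 7:
  α_1 = 6: Horner steps 6 → 4, so m(6) = 4.
  α_2 = 5: Horner steps 6 → 5, so m(5) = 5.
  α_3 = 2: Horner steps 6 → 1, so m(2) = 1.
  α_4 = 4: Horner steps 6 → 6, so m(4) = 6.
Codeword c = [4, 5, 1, 6] ∈ F_7^4.


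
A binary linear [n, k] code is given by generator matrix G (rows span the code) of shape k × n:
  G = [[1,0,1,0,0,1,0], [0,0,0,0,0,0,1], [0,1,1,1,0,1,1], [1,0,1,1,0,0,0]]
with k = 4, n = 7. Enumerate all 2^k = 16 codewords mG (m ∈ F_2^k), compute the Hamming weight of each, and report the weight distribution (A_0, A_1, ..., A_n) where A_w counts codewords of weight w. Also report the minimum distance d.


Weight distribution: A_0 = 1, A_1 = 1, A_2 = 2, A_3 = 6, A_4 = 5, A_5 = 1. Minimum distance d = 1.

Enumerate all 2^4 = 16 messages m ∈ F_2^4.
For each, compute codeword c = mG in F_2^7, then tally its weight.
  m = 0000 → c = 0000000, weight = 0.
  m = 1000 → c = 1010010, weight = 3.
  m = 0100 → c = 0000001, weight = 1.
  m = 1100 → c = 1010011, weight = 4.
  m = 0010 → c = 0111011, weight = 5.
  m = 1010 → c = 1101001, weight = 4.
  m = 0110 → c = 0111010, weight = 4.
  m = 1110 → c = 1101000, weight = 3.
  m = 0001 → c = 1011000, weight = 3.
  m = 1001 → c = 0001010, weight = 2.
  m = 0101 → c = 1011001, weight = 4.
  m = 1101 → c = 0001011, weight = 3.
  m = 0011 → c = 1100011, weight = 4.
  m = 1011 → c = 0110001, weight = 3.
  m = 0111 → c = 1100010, weight = 3.
  m = 1111 → c = 0110000, weight = 2.
Tally weights:
  weight 0: 1 codewords.
  weight 1: 1 codewords.
  weight 2: 2 codewords.
  weight 3: 6 codewords.
  weight 4: 5 codewords.
  weight 5: 1 codewords.
Minimum distance d = smallest w > 0 with A_w > 0 = 1.
Sanity: Σ A_w = 16 = 2^4 = 16 ✓.


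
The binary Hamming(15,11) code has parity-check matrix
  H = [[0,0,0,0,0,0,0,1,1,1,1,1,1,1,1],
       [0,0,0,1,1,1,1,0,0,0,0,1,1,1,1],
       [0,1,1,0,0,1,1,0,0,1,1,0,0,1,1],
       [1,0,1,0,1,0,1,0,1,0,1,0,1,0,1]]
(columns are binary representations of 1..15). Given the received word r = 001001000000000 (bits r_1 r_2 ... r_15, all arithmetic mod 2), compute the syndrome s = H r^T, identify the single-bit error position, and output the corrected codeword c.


s = (0, 1, 0, 1)^T, error position = 5, corrected codeword c = 001011000000000

Compute s = H r^T mod 2 one row at a time:
  s_1 = 0 + 0 + 0 + 0 + 0 + 0 + 0 + 0 = 0 ≡ 0 (mod 2).
  s_2 = 0 + 0 + 1 + 0 + 0 + 0 + 0 + 0 = 1 ≡ 1 (mod 2).
  s_3 = 0 + 1 + 1 + 0 + 0 + 0 + 0 + 0 = 2 ≡ 0 (mod 2).
  s_4 = 0 + 1 + 0 + 0 + 0 + 0 + 0 + 0 = 1 ≡ 1 (mod 2).
s = (0, 1, 0, 1)^T — this equals column 5 of H (binary 0101), so error is at position 5.
Correct: flip bit 5 of r = 001001000000000 to get c = 001011000000000.


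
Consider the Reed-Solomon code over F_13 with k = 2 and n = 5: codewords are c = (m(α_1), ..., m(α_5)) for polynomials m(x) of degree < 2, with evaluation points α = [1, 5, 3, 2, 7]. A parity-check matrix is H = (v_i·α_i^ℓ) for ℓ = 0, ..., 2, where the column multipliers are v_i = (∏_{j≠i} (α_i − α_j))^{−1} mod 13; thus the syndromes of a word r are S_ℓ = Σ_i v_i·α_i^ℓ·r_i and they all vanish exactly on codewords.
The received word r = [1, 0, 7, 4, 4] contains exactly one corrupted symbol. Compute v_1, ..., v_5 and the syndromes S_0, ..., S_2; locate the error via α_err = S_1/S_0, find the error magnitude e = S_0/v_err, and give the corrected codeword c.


S = (4, 2, 1), error at position 5, error magnitude e = 11, c = [1, 0, 7, 4, 6].

Step 1: column multipliers v_i = (∏_{j≠i}(α_i − α_j))^{−1} mod 13.
  i = 1 (α = 1): (1−5)(1−3)(1−2)(1−7) = (−4)·(−2)·(−1)·(−6) = 48 ≡ 9, so v_1 = 9^{−1} = 3 (mod 13).
  i = 2 (α = 5): (5−1)(5−3)(5−2)(5−7) = 4·2·3·(−2) = −48 ≡ 4, so v_2 = 4^{−1} = 10 (mod 13).
  i = 3 (α = 3): (3−1)(3−5)(3−2)(3−7) = 2·(−2)·1·(−4) = 16 ≡ 3, so v_3 = 3^{−1} = 9 (mod 13).
  i = 4 (α = 2): (2−1)(2−5)(2−3)(2−7) = 1·(−3)·(−1)·(−5) = −15 ≡ 11, so v_4 = 11^{−1} = 6 (mod 13).
  i = 5 (α = 7): (7−1)(7−5)(7−3)(7−2) = 6·2·4·5 = 240 ≡ 6, so v_5 = 6^{−1} = 11 (mod 13).
  v = [3, 10, 9, 6, 11].
Step 2: syndromes of r = [1, 0, 7, 4, 4] (all sums mod 13).
  S_0 = Σ v_i r_i = 3·1 + 10·0 + 9·7 + 6·4 + 11·4 = 134 ≡ 4.
  S_1 = Σ v_i α_i r_i = 3·1·1 + 10·5·0 + 9·3·7 + 6·2·4 + 11·7·4 = 548 ≡ 2.
  α_i^2 mod 13 = [1, 12, 9, 4, 10].
  S_2 = Σ v_i α_i^2 r_i = 3·1·1 + 10·12·0 + 9·9·7 + 6·4·4 + 11·10·4 = 1106 ≡ 1.
  S = (4, 2, 1) ≠ 0, so r is not a codeword (an error is present).
Step 3: locate the error. For a single error e at position i, S_ℓ = v_i·e·α_i^ℓ, so α_err = S_1/S_0.
  S_0^{−1} = 4^{−1} = 10 (mod 13), so α_err = 2·10 = 20 ≡ 7 = α_5. Error position i = 5.
  Consistency check: S_2/S_1 = 1·7 = 7 ≡ 7 = α_err ✓ (single-error assumption holds).
Step 4: error magnitude e = S_0/v_5 = S_0·∏_{j≠5}(α_5 − α_j) = 4·6 = 24 ≡ 11 (mod 13).
Step 5: correct position 5: c_5 = r_5 − e = 4 − 11 ≡ 6 (mod 13). Hence c = [1, 0, 7, 4, 6].
  Check: interpolating c through the α_i gives m(x) = 11 + 3·x (degree < 2) with m(α_i) = c_i for every i, so c is indeed a codeword.


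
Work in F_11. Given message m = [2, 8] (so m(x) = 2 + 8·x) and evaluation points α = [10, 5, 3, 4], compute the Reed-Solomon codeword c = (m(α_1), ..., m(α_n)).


c = [5, 9, 4, 1]

Message polynomial: m(x) = 2 + 8·x (mod 11).
For each evaluation point α_i, compute m(α_i) mod 11:
  α_1 = 10: Horner steps 8 → 5, so m(10) = 5.
  α_2 = 5: Horner steps 8 → 9, so m(5) = 9.
  α_3 = 3: Horner steps 8 → 4, so m(3) = 4.
  α_4 = 4: Horner steps 8 → 1, so m(4) = 1.
Codeword c = [5, 9, 4, 1] ∈ F_11^4.


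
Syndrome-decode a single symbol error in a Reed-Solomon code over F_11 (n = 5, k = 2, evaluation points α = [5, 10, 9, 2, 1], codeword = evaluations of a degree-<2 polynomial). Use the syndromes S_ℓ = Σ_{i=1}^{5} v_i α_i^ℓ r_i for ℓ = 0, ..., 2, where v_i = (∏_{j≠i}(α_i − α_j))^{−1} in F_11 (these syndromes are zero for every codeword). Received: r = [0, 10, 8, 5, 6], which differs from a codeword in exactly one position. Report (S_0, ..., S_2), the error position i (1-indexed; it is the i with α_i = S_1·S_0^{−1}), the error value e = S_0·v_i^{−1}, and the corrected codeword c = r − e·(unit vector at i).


S = (7, 7, 7), error at position 5, error magnitude e = 3, c = [0, 10, 8, 5, 3].

Step 1: column multipliers v_i = (∏_{j≠i}(α_i − α_j))^{−1} mod 11.
  i = 1 (α = 5): (5−10)(5−9)(5−2)(5−1) = (−5)·(−4)·3·4 = 240 ≡ 9, so v_1 = 9^{−1} = 5 (mod 11).
  i = 2 (α = 10): (10−5)(10−9)(10−2)(10−1) = 5·1·8·9 = 360 ≡ 8, so v_2 = 8^{−1} = 7 (mod 11).
  i = 3 (α = 9): (9−5)(9−10)(9−2)(9−1) = 4·(−1)·7·8 = −224 ≡ 7, so v_3 = 7^{−1} = 8 (mod 11).
  i = 4 (α = 2): (2−5)(2−10)(2−9)(2−1) = (−3)·(−8)·(−7)·1 = −168 ≡ 8, so v_4 = 8^{−1} = 7 (mod 11).
  i = 5 (α = 1): (1−5)(1−10)(1−9)(1−2) = (−4)·(−9)·(−8)·(−1) = 288 ≡ 2, so v_5 = 2^{−1} = 6 (mod 11).
  v = [5, 7, 8, 7, 6].
Step 2: syndromes of r = [0, 10, 8, 5, 6] (all sums mod 11).
  S_0 = Σ v_i r_i = 5·0 + 7·10 + 8·8 + 7·5 + 6·6 = 205 ≡ 7.
  S_1 = Σ v_i α_i r_i = 5·5·0 + 7·10·10 + 8·9·8 + 7·2·5 + 6·1·6 = 1382 ≡ 7.
  α_i^2 mod 11 = [3, 1, 4, 4, 1].
  S_2 = Σ v_i α_i^2 r_i = 5·3·0 + 7·1·10 + 8·4·8 + 7·4·5 + 6·1·6 = 502 ≡ 7.
  S = (7, 7, 7) ≠ 0, so r is not a codeword (an error is present).
Step 3: locate the error. For a single error e at position i, S_ℓ = v_i·e·α_i^ℓ, so α_err = S_1/S_0.
  S_0^{−1} = 7^{−1} = 8 (mod 11), so α_err = 7·8 = 56 ≡ 1 = α_5. Error position i = 5.
  Consistency check: S_2/S_1 = 7·8 = 56 ≡ 1 = α_err ✓ (single-error assumption holds).
Step 4: error magnitude e = S_0/v_5 = S_0·∏_{j≠5}(α_5 − α_j) = 7·2 = 14 ≡ 3 (mod 11).
Step 5: correct position 5: c_5 = r_5 − e = 6 − 3 ≡ 3 (mod 11). Hence c = [0, 10, 8, 5, 3].
  Check: interpolating c through the α_i gives m(x) = 1 + 2·x (degree < 2) with m(α_i) = c_i for every i, so c is indeed a codeword.
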